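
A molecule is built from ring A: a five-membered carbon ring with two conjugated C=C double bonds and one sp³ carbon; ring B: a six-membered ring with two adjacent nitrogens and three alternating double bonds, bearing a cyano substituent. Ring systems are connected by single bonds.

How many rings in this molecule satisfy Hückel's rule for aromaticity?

Ring A has one sp³ carbon, so it is not fully conjugated — not aromatic (cyclopentadiene).
Ring B is fully conjugated (every ring atom contributes a p orbital); 3 ring double bonds give 6 π electrons. 6 = 4(1)+2, so ring B is aromatic (pyridazine).
Aromatic: B. Total: 1.

1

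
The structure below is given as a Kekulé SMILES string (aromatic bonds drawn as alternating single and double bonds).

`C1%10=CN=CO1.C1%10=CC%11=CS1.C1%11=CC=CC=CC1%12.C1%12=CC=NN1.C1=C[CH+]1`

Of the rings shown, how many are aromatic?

4

The SMILES encodes a five-membered ring with an oxygen at position 1 and a nitrogen at position 3 (in a C=N bond), with two double bonds; a five-membered ring of four carbons and one sulfur, with two C=C double bonds; a seven-membered carbon ring with three C=C double bonds and one sp³ carbon; a five-membered ring with two adjacent nitrogens (one bearing H, one in a double bond) and two double bonds; a three-membered all-carbon ring bearing a positive charge on one carbon, with one C=C double bond.
The 5-membered ring with one oxygen and one =N– has a continuous p-orbital overlap around the ring; 2 ring double bonds (4 π electrons) plus a heteroatom lone pair (2) give 6 π electrons. 6 = 4(1)+2, so it is aromatic (oxazole).
The 5-membered ring with one sulfur is fully conjugated (every ring atom contributes a p orbital); 2 ring double bonds (4 π electrons) plus a heteroatom lone pair (2) give 6 π electrons. 6 = 4(1)+2, so it is aromatic (thiophene).
The 7-membered ring has one sp³ carbon, so it is not fully conjugated — not aromatic (cycloheptatriene).
The 5-membered ring with two adjacent nitrogens (one N–H, one =N–) has a continuous p-orbital overlap around the ring; 2 ring double bonds (4 π electrons) plus a heteroatom lone pair (2) give 6 π electrons. Since 6 = 4n+2 (n=1), it is aromatic (pyrazole).
The 3-membered ring is planar and fully conjugated; 1 ring double bond (2 π electrons) plus the carbocation's empty p orbital (0, but keeps the ring conjugated) give 2 π electrons. 2 = 4(0)+2, so it is aromatic (cyclopropenyl cation).
4 of the 5 rings are aromatic. Total: 4.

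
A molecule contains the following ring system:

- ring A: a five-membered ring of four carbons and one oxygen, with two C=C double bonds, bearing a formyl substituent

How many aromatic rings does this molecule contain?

1

Ring A is fully conjugated (every ring atom contributes a p orbital); 2 ring double bonds (4 π electrons) plus a heteroatom lone pair (2) give 6 π electrons. Since 6 = 4n+2 (n=1), ring A is aromatic (furan).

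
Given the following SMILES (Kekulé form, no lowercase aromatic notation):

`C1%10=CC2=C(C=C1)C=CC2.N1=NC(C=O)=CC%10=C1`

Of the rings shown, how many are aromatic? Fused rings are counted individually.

2

The SMILES encodes a six-membered carbon ring with three alternating C=C double bonds, fused to a five-membered carbon ring containing one C=C double bond and one sp³ carbon; a six-membered ring with two adjacent nitrogens and three alternating double bonds.
The 6-membered ring is fully conjugated (every ring atom contributes a p orbital); 3 ring double bonds give 6 π electrons. 6 = 4(1)+2, so it is aromatic (benzene ring).
The 5-membered ring has one sp³ carbon, so it is not fully conjugated — not aromatic (cyclopentene ring).
The 6-membered ring with two nitrogens (1,2) is planar and fully conjugated; 3 ring double bonds give 6 π electrons. That satisfies 4n+2 with n=1, so it is aromatic (pyridazine).
2 of the 3 rings are aromatic. Total: 2.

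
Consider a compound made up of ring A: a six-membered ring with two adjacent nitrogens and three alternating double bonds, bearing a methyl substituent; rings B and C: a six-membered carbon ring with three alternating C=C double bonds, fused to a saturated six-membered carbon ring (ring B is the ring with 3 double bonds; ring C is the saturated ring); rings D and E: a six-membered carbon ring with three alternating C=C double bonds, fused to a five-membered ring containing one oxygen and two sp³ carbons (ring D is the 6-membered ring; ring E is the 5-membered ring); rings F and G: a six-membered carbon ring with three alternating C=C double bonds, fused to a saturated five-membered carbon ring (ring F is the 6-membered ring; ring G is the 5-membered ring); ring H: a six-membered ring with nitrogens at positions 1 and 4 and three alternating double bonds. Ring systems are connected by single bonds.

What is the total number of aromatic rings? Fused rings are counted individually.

5

Ring A is fully conjugated (every ring atom contributes a p orbital); 3 ring double bonds give 6 π electrons. Since 6 = 4n+2 (n=1), ring A is aromatic (pyridazine).
Ring B is planar and fully conjugated; 3 ring double bonds give 6 π electrons. 6 = 4(1)+2, so ring B is aromatic (benzene ring).
Ring C has four sp³ carbons, so it is not fully conjugated — not aromatic (cyclohexane ring).
Ring D is fully conjugated (every ring atom contributes a p orbital); 3 ring double bonds give 6 π electrons. That satisfies 4n+2 with n=1, so ring D is aromatic (benzene ring).
Ring E has two sp³ carbons, so it is not fully conjugated — not aromatic (oxolane ring).
Ring F is planar and fully conjugated; 3 ring double bonds give 6 π electrons. 6 = 4(1)+2, so ring F is aromatic (benzene ring).
Ring G has three sp³ carbons, so it is not fully conjugated — not aromatic (cyclopentane ring).
Ring H is planar and fully conjugated; 3 ring double bonds give 6 π electrons. That satisfies 4n+2 with n=1, so ring H is aromatic (pyrazine).
Aromatic: A, B, D, F, H. Total: 5.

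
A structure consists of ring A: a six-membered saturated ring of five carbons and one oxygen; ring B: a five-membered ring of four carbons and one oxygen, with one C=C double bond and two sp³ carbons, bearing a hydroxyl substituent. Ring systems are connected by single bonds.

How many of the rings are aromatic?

Ring A has only sp³ atoms, so it is not fully conjugated — not aromatic (tetrahydropyran).
Ring B has two sp³ carbons, so it is not fully conjugated — not aromatic (2,3-dihydrofuran).
No ring is aromatic. Total: 0.

0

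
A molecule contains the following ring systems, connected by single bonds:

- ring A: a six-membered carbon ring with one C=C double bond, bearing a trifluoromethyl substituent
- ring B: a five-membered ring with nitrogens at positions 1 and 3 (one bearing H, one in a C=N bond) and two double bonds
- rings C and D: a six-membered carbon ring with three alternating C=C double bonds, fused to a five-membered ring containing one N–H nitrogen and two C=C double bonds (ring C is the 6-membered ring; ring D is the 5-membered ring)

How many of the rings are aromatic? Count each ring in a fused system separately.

Ring A has four sp³ carbons, so it is not fully conjugated — not aromatic (cyclohexene).
Ring B is fully conjugated (every ring atom contributes a p orbital); 2 ring double bonds (4 π electrons) plus a heteroatom lone pair (2) give 6 π electrons. Since 6 = 4n+2 (n=1), ring B is aromatic (imidazole).
Rings C and D form a fused bicyclic system (with one N–H) with 9 sp² atoms and 10 π electrons from ring double bonds plus a heteroatom lone pair. 10 = 4(2)+2, so the system is aromatic and both rings count as aromatic (indole).
Aromatic: B, C, D. Total: 3.

3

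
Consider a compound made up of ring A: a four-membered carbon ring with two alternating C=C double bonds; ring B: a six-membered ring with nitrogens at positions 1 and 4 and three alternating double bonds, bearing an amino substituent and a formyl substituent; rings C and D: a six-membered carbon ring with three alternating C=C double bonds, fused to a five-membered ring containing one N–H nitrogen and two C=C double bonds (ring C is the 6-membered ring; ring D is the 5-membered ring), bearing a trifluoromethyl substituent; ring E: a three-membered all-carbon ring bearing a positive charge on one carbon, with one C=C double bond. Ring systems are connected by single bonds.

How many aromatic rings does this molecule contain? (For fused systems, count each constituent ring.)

4

Ring A has only sp² ring atoms; a planar conformation would have a fully conjugated π system of 4 electrons. But 4 = 4(1), which is 4n not 4n+2, so ring A is not aromatic (cyclobutadiene) — cyclobutadiene is antiaromatic and distorts to a rectangle.
Ring B is planar and fully conjugated; 3 ring double bonds give 6 π electrons. That satisfies 4n+2 with n=1, so ring B is aromatic (pyrazine).
Rings C and D form a fused bicyclic system (with one N–H) with 9 sp² atoms and 10 π electrons from ring double bonds plus a heteroatom lone pair. 10 = 4(2)+2, so the system is aromatic and both rings count as aromatic (indole).
Ring E is fully conjugated (every ring atom contributes a p orbital); 1 ring double bond (2 π electrons) plus the carbocation's empty p orbital (0, but keeps the ring conjugated) give 2 π electrons. 2 = 4(0)+2, so ring E is aromatic (cyclopropenyl cation).
Aromatic: B, C, D, E. Total: 4.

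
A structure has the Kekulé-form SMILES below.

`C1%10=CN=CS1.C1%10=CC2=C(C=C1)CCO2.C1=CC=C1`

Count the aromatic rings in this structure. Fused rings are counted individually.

The SMILES encodes a five-membered ring with a sulfur at position 1 and a nitrogen at position 3 (in a C=N bond), with two double bonds; a six-membered carbon ring with three alternating C=C double bonds, fused to a five-membered ring containing one oxygen and two sp³ carbons; a four-membered carbon ring with two alternating C=C double bonds.
The 5-membered ring with one sulfur and one =N– has a continuous p-orbital overlap around the ring; 2 ring double bonds (4 π electrons) plus a heteroatom lone pair (2) give 6 π electrons. 6 = 4(1)+2, so it is aromatic (thiazole).
The 6-membered ring is planar and fully conjugated; 3 ring double bonds give 6 π electrons. That satisfies 4n+2 with n=1, so it is aromatic (benzene ring).
The 5-membered ring with one oxygen has two sp³ carbons, so it is not fully conjugated — not aromatic (oxolane ring).
The 4-membered ring has only sp² ring atoms; a planar conformation would have a fully conjugated π system of 4 electrons. But 4 = 4(1), which is 4n not 4n+2, so it is not aromatic (cyclobutadiene) — cyclobutadiene is antiaromatic and distorts to a rectangle.
2 of the 4 rings are aromatic. Total: 2.

2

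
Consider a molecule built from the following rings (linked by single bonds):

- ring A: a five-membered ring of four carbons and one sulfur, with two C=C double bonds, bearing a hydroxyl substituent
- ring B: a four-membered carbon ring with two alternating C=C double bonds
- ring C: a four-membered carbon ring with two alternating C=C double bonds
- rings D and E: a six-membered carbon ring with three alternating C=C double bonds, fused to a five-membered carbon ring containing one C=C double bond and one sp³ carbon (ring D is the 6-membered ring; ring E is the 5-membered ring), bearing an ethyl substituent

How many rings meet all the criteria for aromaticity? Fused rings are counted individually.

2

Ring A is fully conjugated (every ring atom contributes a p orbital); 2 ring double bonds (4 π electrons) plus a heteroatom lone pair (2) give 6 π electrons. That satisfies 4n+2 with n=1, so ring A is aromatic (thiophene).
Ring B has only sp² ring atoms; a planar conformation would have a fully conjugated π system of 4 electrons. But 4 = 4(1), which is 4n not 4n+2, so ring B is not aromatic (cyclobutadiene) — cyclobutadiene is antiaromatic and distorts to a rectangle.
Ring C has only sp² ring atoms; a planar conformation would have a fully conjugated π system of 4 electrons. But 4 = 4(1), which is 4n not 4n+2, so ring C is not aromatic (cyclobutadiene) — cyclobutadiene is antiaromatic and distorts to a rectangle.
Ring D has a continuous p-orbital overlap around the ring; 3 ring double bonds give 6 π electrons. That satisfies 4n+2 with n=1, so ring D is aromatic (benzene ring).
Ring E has one sp³ carbon, so it is not fully conjugated — not aromatic (cyclopentene ring).
Aromatic: A, D. Total: 2.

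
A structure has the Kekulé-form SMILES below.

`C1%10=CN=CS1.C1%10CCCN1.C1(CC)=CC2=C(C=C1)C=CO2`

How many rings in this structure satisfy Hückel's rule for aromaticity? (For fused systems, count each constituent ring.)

3

The SMILES encodes a five-membered ring with a sulfur at position 1 and a nitrogen at position 3 (in a C=N bond), with two double bonds; a five-membered saturated ring of four carbons and one N–H nitrogen; a six-membered carbon ring with three alternating C=C double bonds, fused to a five-membered ring containing one oxygen and two C=C double bonds.
The 5-membered ring with one sulfur and one =N– is fully conjugated (every ring atom contributes a p orbital); 2 ring double bonds (4 π electrons) plus a heteroatom lone pair (2) give 6 π electrons. Since 6 = 4n+2 (n=1), it is aromatic (thiazole).
The 5-membered ring with one N–H has only sp³ atoms, so it is not fully conjugated — not aromatic (pyrrolidine).
The fused 6/5-membered bicyclic (with one oxygen) is a single π system with 9 sp² atoms and 10 π electrons from ring double bonds plus a heteroatom lone pair. 10 = 4(2)+2, so the system is aromatic and both rings count as aromatic (benzofuran).
3 of the 4 rings are aromatic. Total: 3.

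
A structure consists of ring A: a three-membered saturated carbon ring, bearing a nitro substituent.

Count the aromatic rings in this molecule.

0

Ring A has only sp³ atoms, so it is not fully conjugated — not aromatic (cyclopropane).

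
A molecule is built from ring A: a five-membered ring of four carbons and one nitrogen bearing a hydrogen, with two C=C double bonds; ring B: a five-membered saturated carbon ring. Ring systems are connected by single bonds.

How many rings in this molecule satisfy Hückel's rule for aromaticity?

Ring A is fully conjugated (every ring atom contributes a p orbital); 2 ring double bonds (4 π electrons) plus a heteroatom lone pair (2) give 6 π electrons. 6 = 4(1)+2, so ring A is aromatic (pyrrole).
Ring B has only sp³ atoms, so it is not fully conjugated — not aromatic (cyclopentane).
Aromatic: A. Total: 1.

1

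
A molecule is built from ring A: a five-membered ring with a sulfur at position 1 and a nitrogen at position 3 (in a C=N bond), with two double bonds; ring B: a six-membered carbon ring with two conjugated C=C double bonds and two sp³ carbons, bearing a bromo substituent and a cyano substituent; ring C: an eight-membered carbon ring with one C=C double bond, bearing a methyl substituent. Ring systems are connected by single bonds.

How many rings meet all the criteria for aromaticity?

1

Ring A is planar and fully conjugated; 2 ring double bonds (4 π electrons) plus a heteroatom lone pair (2) give 6 π electrons. Since 6 = 4n+2 (n=1), ring A is aromatic (thiazole).
Ring B has two sp³ carbons, so it is not fully conjugated — not aromatic (1,3-cyclohexadiene).
Ring C has six sp³ carbons, so it is not fully conjugated — not aromatic (cyclooctene).
Aromatic: A. Total: 1.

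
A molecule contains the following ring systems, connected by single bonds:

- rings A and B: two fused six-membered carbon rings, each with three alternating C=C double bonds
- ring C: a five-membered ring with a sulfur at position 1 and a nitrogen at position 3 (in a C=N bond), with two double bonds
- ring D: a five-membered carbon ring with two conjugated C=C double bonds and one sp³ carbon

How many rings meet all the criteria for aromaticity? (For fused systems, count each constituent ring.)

3

Rings A and B form a fused bicyclic system with 10 sp² atoms and 10 π electrons from ring double bonds. 10 = 4(2)+2, so the system is aromatic and both rings count as aromatic (naphthalene).
Ring C has a continuous p-orbital overlap around the ring; 2 ring double bonds (4 π electrons) plus a heteroatom lone pair (2) give 6 π electrons. That satisfies 4n+2 with n=1, so ring C is aromatic (thiazole).
Ring D has one sp³ carbon, so it is not fully conjugated — not aromatic (cyclopentadiene).
Aromatic: A, B, C. Total: 3.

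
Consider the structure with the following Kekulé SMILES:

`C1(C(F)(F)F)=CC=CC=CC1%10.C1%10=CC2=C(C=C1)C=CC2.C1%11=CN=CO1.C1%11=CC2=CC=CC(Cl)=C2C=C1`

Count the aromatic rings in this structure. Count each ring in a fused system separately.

The SMILES encodes a seven-membered carbon ring with three C=C double bonds and one sp³ carbon; a six-membered carbon ring with three alternating C=C double bonds, fused to a five-membered carbon ring containing one C=C double bond and one sp³ carbon; a five-membered ring with an oxygen at position 1 and a nitrogen at position 3 (in a C=N bond), with two double bonds; two fused six-membered carbon rings, each with three alternating C=C double bonds.
The 7-membered ring has one sp³ carbon, so it is not fully conjugated — not aromatic (cycloheptatriene).
The 6-membered ring has a continuous p-orbital overlap around the ring; 3 ring double bonds give 6 π electrons. 6 = 4(1)+2, so it is aromatic (benzene ring).
The 5-membered ring has one sp³ carbon, so it is not fully conjugated — not aromatic (cyclopentene ring).
The 5-membered ring with one oxygen and one =N– is fully conjugated (every ring atom contributes a p orbital); 2 ring double bonds (4 π electrons) plus a heteroatom lone pair (2) give 6 π electrons. 6 = 4(1)+2, so it is aromatic (oxazole).
The fused 6/6-membered bicyclic is a single π system with 10 sp² atoms and 10 π electrons from ring double bonds. 10 = 4(2)+2, so the system is aromatic and both rings count as aromatic (naphthalene).
4 of the 6 rings are aromatic. Total: 4.

4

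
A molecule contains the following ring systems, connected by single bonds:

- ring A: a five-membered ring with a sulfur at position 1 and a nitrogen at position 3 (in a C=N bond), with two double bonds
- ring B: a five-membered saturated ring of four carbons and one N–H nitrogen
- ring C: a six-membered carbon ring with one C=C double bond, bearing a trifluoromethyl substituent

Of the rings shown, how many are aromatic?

Ring A is planar and fully conjugated; 2 ring double bonds (4 π electrons) plus a heteroatom lone pair (2) give 6 π electrons. Since 6 = 4n+2 (n=1), ring A is aromatic (thiazole).
Ring B has only sp³ atoms, so it is not fully conjugated — not aromatic (pyrrolidine).
Ring C has four sp³ carbons, so it is not fully conjugated — not aromatic (cyclohexene).
Aromatic: A. Total: 1.

1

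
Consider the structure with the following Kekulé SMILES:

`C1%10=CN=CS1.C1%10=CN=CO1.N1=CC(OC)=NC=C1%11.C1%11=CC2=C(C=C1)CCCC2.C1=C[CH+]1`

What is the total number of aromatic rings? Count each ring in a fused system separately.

5

The SMILES encodes a five-membered ring with a sulfur at position 1 and a nitrogen at position 3 (in a C=N bond), with two double bonds; a five-membered ring with an oxygen at position 1 and a nitrogen at position 3 (in a C=N bond), with two double bonds; a six-membered ring with nitrogens at positions 1 and 4 and three alternating double bonds; a six-membered carbon ring with three alternating C=C double bonds, fused to a saturated six-membered carbon ring; a three-membered all-carbon ring bearing a positive charge on one carbon, with one C=C double bond.
The 5-membered ring with one sulfur and one =N– is fully conjugated (every ring atom contributes a p orbital); 2 ring double bonds (4 π electrons) plus a heteroatom lone pair (2) give 6 π electrons. Since 6 = 4n+2 (n=1), it is aromatic (thiazole).
The 5-membered ring with one oxygen and one =N– has a continuous p-orbital overlap around the ring; 2 ring double bonds (4 π electrons) plus a heteroatom lone pair (2) give 6 π electrons. 6 = 4(1)+2, so it is aromatic (oxazole).
The 6-membered ring with two nitrogens (1,4) has a continuous p-orbital overlap around the ring; 3 ring double bonds give 6 π electrons. That satisfies 4n+2 with n=1, so it is aromatic (pyrazine).
The 6-membered ring is planar and fully conjugated; 3 ring double bonds give 6 π electrons. Since 6 = 4n+2 (n=1), it is aromatic (benzene ring).
The second 6-membered ring has four sp³ carbons, so it is not fully conjugated — not aromatic (cyclohexane ring).
The 3-membered ring has a continuous p-orbital overlap around the ring; 1 ring double bond (2 π electrons) plus the carbocation's empty p orbital (0, but keeps the ring conjugated) give 2 π electrons. 2 = 4(0)+2, so it is aromatic (cyclopropenyl cation).
5 of the 6 rings are aromatic. Total: 5.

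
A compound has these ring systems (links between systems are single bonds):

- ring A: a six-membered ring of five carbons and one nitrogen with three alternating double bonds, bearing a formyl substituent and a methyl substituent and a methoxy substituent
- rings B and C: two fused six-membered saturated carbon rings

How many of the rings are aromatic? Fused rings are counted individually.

Ring A is planar and fully conjugated; 3 ring double bonds give 6 π electrons. That satisfies 4n+2 with n=1, so ring A is aromatic (pyridine).
Ring B has only sp³ atoms, so it is not fully conjugated — not aromatic (cyclohexane ring).
Ring C has only sp³ atoms, so it is not fully conjugated — not aromatic (cyclohexane ring).
Aromatic: A. Total: 1.

1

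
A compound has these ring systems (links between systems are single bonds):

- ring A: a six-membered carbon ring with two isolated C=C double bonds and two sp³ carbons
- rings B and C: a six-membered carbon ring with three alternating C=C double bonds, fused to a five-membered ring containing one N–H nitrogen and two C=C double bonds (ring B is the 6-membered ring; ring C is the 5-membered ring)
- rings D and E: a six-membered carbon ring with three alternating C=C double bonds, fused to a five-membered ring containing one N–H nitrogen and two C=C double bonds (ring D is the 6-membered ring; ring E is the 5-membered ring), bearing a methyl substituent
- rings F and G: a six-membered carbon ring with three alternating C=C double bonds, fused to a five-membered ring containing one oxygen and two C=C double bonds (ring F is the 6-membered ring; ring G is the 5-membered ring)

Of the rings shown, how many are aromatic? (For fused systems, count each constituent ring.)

6

Ring A has two sp³ carbons, so it is not fully conjugated — not aromatic (1,4-cyclohexadiene).
Rings B and C form a fused bicyclic system (with one N–H) with 9 sp² atoms and 10 π electrons from ring double bonds plus a heteroatom lone pair. 10 = 4(2)+2, so the system is aromatic and both rings count as aromatic (indole).
Rings D and E form a fused bicyclic system (with one N–H) with 9 sp² atoms and 10 π electrons from ring double bonds plus a heteroatom lone pair. 10 = 4(2)+2, so the system is aromatic and both rings count as aromatic (indole).
Rings F and G form a fused bicyclic system (with one oxygen) with 9 sp² atoms and 10 π electrons from ring double bonds plus a heteroatom lone pair. 10 = 4(2)+2, so the system is aromatic and both rings count as aromatic (benzofuran).
Aromatic: B, C, D, E, F, G. Total: 6.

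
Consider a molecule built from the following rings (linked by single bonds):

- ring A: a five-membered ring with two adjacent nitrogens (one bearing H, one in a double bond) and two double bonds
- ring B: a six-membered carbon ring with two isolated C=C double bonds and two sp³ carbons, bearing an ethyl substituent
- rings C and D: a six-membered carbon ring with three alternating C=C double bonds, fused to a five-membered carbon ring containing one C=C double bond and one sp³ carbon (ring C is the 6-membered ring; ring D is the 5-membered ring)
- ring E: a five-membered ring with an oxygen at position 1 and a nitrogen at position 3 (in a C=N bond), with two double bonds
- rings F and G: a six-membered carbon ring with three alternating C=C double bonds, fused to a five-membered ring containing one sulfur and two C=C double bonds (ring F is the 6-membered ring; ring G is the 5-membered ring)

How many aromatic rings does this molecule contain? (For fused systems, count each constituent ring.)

Ring A is planar and fully conjugated; 2 ring double bonds (4 π electrons) plus a heteroatom lone pair (2) give 6 π electrons. Since 6 = 4n+2 (n=1), ring A is aromatic (pyrazole).
Ring B has two sp³ carbons, so it is not fully conjugated — not aromatic (1,4-cyclohexadiene).
Ring C is fully conjugated (every ring atom contributes a p orbital); 3 ring double bonds give 6 π electrons. That satisfies 4n+2 with n=1, so ring C is aromatic (benzene ring).
Ring D has one sp³ carbon, so it is not fully conjugated — not aromatic (cyclopentene ring).
Ring E is fully conjugated (every ring atom contributes a p orbital); 2 ring double bonds (4 π electrons) plus a heteroatom lone pair (2) give 6 π electrons. Since 6 = 4n+2 (n=1), ring E is aromatic (oxazole).
Rings F and G form a fused bicyclic system (with one sulfur) with 9 sp² atoms and 10 π electrons from ring double bonds plus a heteroatom lone pair. 10 = 4(2)+2, so the system is aromatic and both rings count as aromatic (benzothiophene).
Aromatic: A, C, E, F, G. Total: 5.

5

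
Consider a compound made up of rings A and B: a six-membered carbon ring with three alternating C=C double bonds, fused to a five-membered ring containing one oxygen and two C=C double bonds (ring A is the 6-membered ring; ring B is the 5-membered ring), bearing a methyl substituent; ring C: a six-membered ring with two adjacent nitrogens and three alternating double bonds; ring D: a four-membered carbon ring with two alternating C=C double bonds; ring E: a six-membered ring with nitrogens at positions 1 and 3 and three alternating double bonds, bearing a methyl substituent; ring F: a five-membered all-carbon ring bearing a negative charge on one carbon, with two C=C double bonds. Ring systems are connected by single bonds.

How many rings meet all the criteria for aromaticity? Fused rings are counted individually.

5

Rings A and B form a fused bicyclic system (with one oxygen) with 9 sp² atoms and 10 π electrons from ring double bonds plus a heteroatom lone pair. 10 = 4(2)+2, so the system is aromatic and both rings count as aromatic (benzofuran).
Ring C is planar and fully conjugated; 3 ring double bonds give 6 π electrons. That satisfies 4n+2 with n=1, so ring C is aromatic (pyridazine).
Ring D has only sp² ring atoms; a planar conformation would have a fully conjugated π system of 4 electrons. But 4 = 4(1), which is 4n not 4n+2, so ring D is not aromatic (cyclobutadiene) — cyclobutadiene is antiaromatic and distorts to a rectangle.
Ring E has a continuous p-orbital overlap around the ring; 3 ring double bonds give 6 π electrons. 6 = 4(1)+2, so ring E is aromatic (pyrimidine).
Ring F has a continuous p-orbital overlap around the ring; 2 ring double bonds (4 π electrons) plus the carbanion lone pair (2) give 6 π electrons. 6 = 4(1)+2, so ring F is aromatic (cyclopentadienyl anion).
Aromatic: A, B, C, E, F. Total: 5.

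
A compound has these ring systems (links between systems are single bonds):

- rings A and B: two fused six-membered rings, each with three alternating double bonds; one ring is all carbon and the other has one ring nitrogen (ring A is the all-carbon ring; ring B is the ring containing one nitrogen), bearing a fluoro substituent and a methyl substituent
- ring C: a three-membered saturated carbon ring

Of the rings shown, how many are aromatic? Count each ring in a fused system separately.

Rings A and B form a fused bicyclic system (with one nitrogen) with 10 sp² atoms and 10 π electrons from ring double bonds. 10 = 4(2)+2, so the system is aromatic and both rings count as aromatic (quinoline).
Ring C has only sp³ atoms, so it is not fully conjugated — not aromatic (cyclopropane).
Aromatic: A, B. Total: 2.

2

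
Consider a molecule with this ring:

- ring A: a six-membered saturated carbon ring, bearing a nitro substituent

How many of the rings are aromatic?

Ring A has only sp³ atoms, so it is not fully conjugated — not aromatic (cyclohexane).

0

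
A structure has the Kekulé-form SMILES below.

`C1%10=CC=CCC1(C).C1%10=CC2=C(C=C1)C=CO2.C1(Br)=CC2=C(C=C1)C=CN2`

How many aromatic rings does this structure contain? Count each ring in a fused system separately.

The SMILES encodes a six-membered carbon ring with two conjugated C=C double bonds and two sp³ carbons; a six-membered carbon ring with three alternating C=C double bonds, fused to a five-membered ring containing one oxygen and two C=C double bonds; a six-membered carbon ring with three alternating C=C double bonds, fused to a five-membered ring containing one N–H nitrogen and two C=C double bonds.
The 6-membered ring has two sp³ carbons, so it is not fully conjugated — not aromatic (1,3-cyclohexadiene).
The fused 6/5-membered bicyclic (with one oxygen) is a single π system with 9 sp² atoms and 10 π electrons from ring double bonds plus a heteroatom lone pair. 10 = 4(2)+2, so the system is aromatic and both rings count as aromatic (benzofuran).
The fused 6/5-membered bicyclic (with one N–H) is a single π system with 9 sp² atoms and 10 π electrons from ring double bonds plus a heteroatom lone pair. 10 = 4(2)+2, so the system is aromatic and both rings count as aromatic (indole).
4 of the 5 rings are aromatic. Total: 4.

4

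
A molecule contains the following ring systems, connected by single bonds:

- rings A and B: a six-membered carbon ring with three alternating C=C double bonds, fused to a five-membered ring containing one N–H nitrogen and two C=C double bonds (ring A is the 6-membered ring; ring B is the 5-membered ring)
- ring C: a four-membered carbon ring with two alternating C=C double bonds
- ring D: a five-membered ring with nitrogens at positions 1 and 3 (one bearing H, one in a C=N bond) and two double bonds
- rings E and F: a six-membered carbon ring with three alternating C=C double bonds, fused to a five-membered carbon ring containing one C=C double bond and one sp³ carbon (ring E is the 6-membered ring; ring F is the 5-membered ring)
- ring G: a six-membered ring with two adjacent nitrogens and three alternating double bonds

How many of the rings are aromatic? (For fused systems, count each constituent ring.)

5

Rings A and B form a fused bicyclic system (with one N–H) with 9 sp² atoms and 10 π electrons from ring double bonds plus a heteroatom lone pair. 10 = 4(2)+2, so the system is aromatic and both rings count as aromatic (indole).
Ring C has only sp² ring atoms; a planar conformation would have a fully conjugated π system of 4 electrons. But 4 = 4(1), which is 4n not 4n+2, so ring C is not aromatic (cyclobutadiene) — cyclobutadiene is antiaromatic and distorts to a rectangle.
Ring D is planar and fully conjugated; 2 ring double bonds (4 π electrons) plus a heteroatom lone pair (2) give 6 π electrons. That satisfies 4n+2 with n=1, so ring D is aromatic (imidazole).
Ring E is fully conjugated (every ring atom contributes a p orbital); 3 ring double bonds give 6 π electrons. That satisfies 4n+2 with n=1, so ring E is aromatic (benzene ring).
Ring F has one sp³ carbon, so it is not fully conjugated — not aromatic (cyclopentene ring).
Ring G is fully conjugated (every ring atom contributes a p orbital); 3 ring double bonds give 6 π electrons. Since 6 = 4n+2 (n=1), ring G is aromatic (pyridazine).
Aromatic: A, B, D, E, G. Total: 5.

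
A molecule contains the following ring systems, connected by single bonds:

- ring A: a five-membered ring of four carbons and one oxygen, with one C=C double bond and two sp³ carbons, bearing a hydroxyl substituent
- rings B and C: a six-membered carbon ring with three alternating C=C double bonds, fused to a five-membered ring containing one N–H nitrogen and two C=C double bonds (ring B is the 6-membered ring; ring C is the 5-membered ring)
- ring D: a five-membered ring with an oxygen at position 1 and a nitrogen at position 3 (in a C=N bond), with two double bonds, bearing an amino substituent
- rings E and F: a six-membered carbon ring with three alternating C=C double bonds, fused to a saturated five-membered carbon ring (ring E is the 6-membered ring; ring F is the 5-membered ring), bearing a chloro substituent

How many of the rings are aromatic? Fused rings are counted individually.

4

Ring A has two sp³ carbons, so it is not fully conjugated — not aromatic (2,3-dihydrofuran).
Rings B and C form a fused bicyclic system (with one N–H) with 9 sp² atoms and 10 π electrons from ring double bonds plus a heteroatom lone pair. 10 = 4(2)+2, so the system is aromatic and both rings count as aromatic (indole).
Ring D is planar and fully conjugated; 2 ring double bonds (4 π electrons) plus a heteroatom lone pair (2) give 6 π electrons. That satisfies 4n+2 with n=1, so ring D is aromatic (oxazole).
Ring E is fully conjugated (every ring atom contributes a p orbital); 3 ring double bonds give 6 π electrons. Since 6 = 4n+2 (n=1), ring E is aromatic (benzene ring).
Ring F has three sp³ carbons, so it is not fully conjugated — not aromatic (cyclopentane ring).
Aromatic: B, C, D, E. Total: 4.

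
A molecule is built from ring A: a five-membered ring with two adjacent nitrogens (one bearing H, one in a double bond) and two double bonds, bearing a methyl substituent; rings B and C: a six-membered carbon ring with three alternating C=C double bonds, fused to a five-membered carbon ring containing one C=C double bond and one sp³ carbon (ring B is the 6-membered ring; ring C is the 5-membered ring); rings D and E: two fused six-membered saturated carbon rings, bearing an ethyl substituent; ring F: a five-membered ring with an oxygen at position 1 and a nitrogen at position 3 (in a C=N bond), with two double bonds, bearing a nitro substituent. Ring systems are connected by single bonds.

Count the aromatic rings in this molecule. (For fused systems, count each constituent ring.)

Ring A has a continuous p-orbital overlap around the ring; 2 ring double bonds (4 π electrons) plus a heteroatom lone pair (2) give 6 π electrons. Since 6 = 4n+2 (n=1), ring A is aromatic (pyrazole).
Ring B has a continuous p-orbital overlap around the ring; 3 ring double bonds give 6 π electrons. That satisfies 4n+2 with n=1, so ring B is aromatic (benzene ring).
Ring C has one sp³ carbon, so it is not fully conjugated — not aromatic (cyclopentene ring).
Ring D has only sp³ atoms, so it is not fully conjugated — not aromatic (cyclohexane ring).
Ring E has only sp³ atoms, so it is not fully conjugated — not aromatic (cyclohexane ring).
Ring F has a continuous p-orbital overlap around the ring; 2 ring double bonds (4 π electrons) plus a heteroatom lone pair (2) give 6 π electrons. Since 6 = 4n+2 (n=1), ring F is aromatic (oxazole).
Aromatic: A, B, F. Total: 3.

3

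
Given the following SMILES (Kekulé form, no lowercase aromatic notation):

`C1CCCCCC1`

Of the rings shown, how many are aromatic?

0

The SMILES encodes a seven-membered saturated carbon ring.
The 7-membered ring has only sp³ atoms, so it is not fully conjugated — not aromatic (cycloheptane).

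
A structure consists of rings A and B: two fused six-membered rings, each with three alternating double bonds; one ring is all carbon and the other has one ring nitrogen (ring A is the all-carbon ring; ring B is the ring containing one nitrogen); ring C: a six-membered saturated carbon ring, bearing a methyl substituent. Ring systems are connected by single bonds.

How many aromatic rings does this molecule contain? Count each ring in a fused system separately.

2

Rings A and B form a fused bicyclic system (with one nitrogen) with 10 sp² atoms and 10 π electrons from ring double bonds. 10 = 4(2)+2, so the system is aromatic and both rings count as aromatic (quinoline).
Ring C has only sp³ atoms, so it is not fully conjugated — not aromatic (cyclohexane).
Aromatic: A, B. Total: 2.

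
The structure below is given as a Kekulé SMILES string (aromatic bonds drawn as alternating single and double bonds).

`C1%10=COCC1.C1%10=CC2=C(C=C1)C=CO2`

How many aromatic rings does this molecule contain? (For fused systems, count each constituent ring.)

The SMILES encodes a five-membered ring of four carbons and one oxygen, with one C=C double bond and two sp³ carbons; a six-membered carbon ring with three alternating C=C double bonds, fused to a five-membered ring containing one oxygen and two C=C double bonds.
The 5-membered ring with one oxygen has two sp³ carbons, so it is not fully conjugated — not aromatic (2,3-dihydrofuran).
The fused 6/5-membered bicyclic (with one oxygen) is a single π system with 9 sp² atoms and 10 π electrons from ring double bonds plus a heteroatom lone pair. 10 = 4(2)+2, so the system is aromatic and both rings count as aromatic (benzofuran).
2 of the 3 rings are aromatic. Total: 2.

2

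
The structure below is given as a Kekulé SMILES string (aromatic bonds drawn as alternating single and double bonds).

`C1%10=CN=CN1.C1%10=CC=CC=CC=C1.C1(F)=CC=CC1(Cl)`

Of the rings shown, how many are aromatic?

1

The SMILES encodes a five-membered ring with nitrogens at positions 1 and 3 (one bearing H, one in a C=N bond) and two double bonds; an eight-membered carbon ring with four alternating C=C double bonds; a five-membered carbon ring with two conjugated C=C double bonds and one sp³ carbon.
The 5-membered ring with two nitrogens (one N–H, one =N–) is fully conjugated (every ring atom contributes a p orbital); 2 ring double bonds (4 π electrons) plus a heteroatom lone pair (2) give 6 π electrons. Since 6 = 4n+2 (n=1), it is aromatic (imidazole).
The 8-membered ring has only sp² ring atoms; a planar conformation would have a fully conjugated π system of 8 electrons. But 8 = 4(2), which is 4n not 4n+2, so it is not aromatic (cyclooctatetraene) — cyclooctatetraene distorts into a non-planar tub to avoid antiaromaticity.
The 5-membered ring has one sp³ carbon, so it is not fully conjugated — not aromatic (cyclopentadiene).
1 of the 3 rings is aromatic. Total: 1.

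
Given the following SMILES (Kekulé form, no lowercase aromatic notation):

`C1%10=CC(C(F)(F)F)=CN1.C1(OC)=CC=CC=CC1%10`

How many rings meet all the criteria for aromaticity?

1

The SMILES encodes a five-membered ring of four carbons and one nitrogen bearing a hydrogen, with two C=C double bonds; a seven-membered carbon ring with three C=C double bonds and one sp³ carbon.
The 5-membered ring with one N–H is planar and fully conjugated; 2 ring double bonds (4 π electrons) plus a heteroatom lone pair (2) give 6 π electrons. Since 6 = 4n+2 (n=1), it is aromatic (pyrrole).
The 7-membered ring has one sp³ carbon, so it is not fully conjugated — not aromatic (cycloheptatriene).
1 of the 2 rings is aromatic. Total: 1.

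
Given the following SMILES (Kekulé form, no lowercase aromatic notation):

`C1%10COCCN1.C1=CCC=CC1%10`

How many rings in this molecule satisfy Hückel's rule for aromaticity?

0

The SMILES encodes a six-membered saturated ring with an oxygen and an N–H nitrogen at positions 1 and 4; a six-membered carbon ring with two isolated C=C double bonds and two sp³ carbons.
The 6-membered ring with one oxygen and one N–H (1,4) has only sp³ atoms, so it is not fully conjugated — not aromatic (morpholine).
The 6-membered ring has two sp³ carbons, so it is not fully conjugated — not aromatic (1,4-cyclohexadiene).
None of the rings are aromatic. Total: 0.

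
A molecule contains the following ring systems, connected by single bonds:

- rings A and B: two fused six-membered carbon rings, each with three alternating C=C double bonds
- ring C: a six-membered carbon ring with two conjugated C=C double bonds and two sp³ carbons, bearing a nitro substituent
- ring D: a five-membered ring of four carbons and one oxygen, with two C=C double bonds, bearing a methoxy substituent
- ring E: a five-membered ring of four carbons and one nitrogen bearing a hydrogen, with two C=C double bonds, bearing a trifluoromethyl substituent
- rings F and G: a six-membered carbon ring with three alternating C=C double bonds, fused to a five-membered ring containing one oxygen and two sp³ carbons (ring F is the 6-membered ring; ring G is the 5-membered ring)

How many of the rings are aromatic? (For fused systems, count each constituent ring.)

5

Rings A and B form a fused bicyclic system with 10 sp² atoms and 10 π electrons from ring double bonds. 10 = 4(2)+2, so the system is aromatic and both rings count as aromatic (naphthalene).
Ring C has two sp³ carbons, so it is not fully conjugated — not aromatic (1,3-cyclohexadiene).
Ring D is fully conjugated (every ring atom contributes a p orbital); 2 ring double bonds (4 π electrons) plus a heteroatom lone pair (2) give 6 π electrons. That satisfies 4n+2 with n=1, so ring D is aromatic (furan).
Ring E is fully conjugated (every ring atom contributes a p orbital); 2 ring double bonds (4 π electrons) plus a heteroatom lone pair (2) give 6 π electrons. Since 6 = 4n+2 (n=1), ring E is aromatic (pyrrole).
Ring F is planar and fully conjugated; 3 ring double bonds give 6 π electrons. 6 = 4(1)+2, so ring F is aromatic (benzene ring).
Ring G has two sp³ carbons, so it is not fully conjugated — not aromatic (oxolane ring).
Aromatic: A, B, D, E, F. Total: 5.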